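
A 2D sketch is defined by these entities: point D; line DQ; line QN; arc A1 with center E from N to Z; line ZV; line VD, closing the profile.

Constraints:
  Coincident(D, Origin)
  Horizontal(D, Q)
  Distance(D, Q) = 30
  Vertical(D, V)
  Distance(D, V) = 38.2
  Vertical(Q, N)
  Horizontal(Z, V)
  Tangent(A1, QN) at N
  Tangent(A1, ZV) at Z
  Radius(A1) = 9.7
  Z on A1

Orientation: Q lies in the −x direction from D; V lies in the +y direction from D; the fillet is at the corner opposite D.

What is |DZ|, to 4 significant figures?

43.26

D is at the origin; D and Q share the same y with |DQ| = 30.0 and Q on the −x side, so Q = (-30.00, 0.000). DV is vertical with |DV| = 38.2 and V on the +y side, so V = (0.000, 38.20). The virtual corner opposite D is at (-30.00, 38.20). A1 meets QN tangentially, so EN is at right angles to QN and A1 meets ZV tangentially, so EZ is at right angles to ZV, with radius 9.7, so the center E sits 9.7 in from both sides at E = (-20.30, 28.50). That places the tangent points at N = (-30.00, 28.50) on QN and Z = (-20.30, 38.20) on ZV. Then |DZ| = |Z − D| = 43.26.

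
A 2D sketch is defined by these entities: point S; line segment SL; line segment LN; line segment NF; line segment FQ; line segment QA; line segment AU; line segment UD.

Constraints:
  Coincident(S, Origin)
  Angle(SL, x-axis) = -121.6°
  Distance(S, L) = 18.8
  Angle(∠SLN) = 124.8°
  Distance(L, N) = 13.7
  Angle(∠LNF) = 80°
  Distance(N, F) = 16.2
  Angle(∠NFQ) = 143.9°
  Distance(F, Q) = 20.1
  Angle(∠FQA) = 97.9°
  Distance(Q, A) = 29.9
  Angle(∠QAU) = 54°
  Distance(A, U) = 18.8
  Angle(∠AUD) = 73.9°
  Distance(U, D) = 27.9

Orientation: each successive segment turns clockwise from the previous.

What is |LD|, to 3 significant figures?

35.4

∠QAU = 54.0° gives AU at -161° from the x-axis; with |AU| = 18.8, U = (-1.21, -9.24). ∠AUD = 73.9° gives UD at 92.9° from the x-axis; with |UD| = 27.9, D = (-2.62, 18.6). Then |LD| = |D − L| = 35.4.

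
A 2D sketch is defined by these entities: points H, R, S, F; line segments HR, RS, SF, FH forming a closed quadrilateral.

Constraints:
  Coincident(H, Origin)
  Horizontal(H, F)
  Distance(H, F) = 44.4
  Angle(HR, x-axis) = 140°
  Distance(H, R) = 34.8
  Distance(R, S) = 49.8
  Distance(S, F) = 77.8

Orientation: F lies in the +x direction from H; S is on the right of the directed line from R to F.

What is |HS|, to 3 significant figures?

39.5

Checks: |RS| = 49.80 ✓; |SF| = 77.80 ✓.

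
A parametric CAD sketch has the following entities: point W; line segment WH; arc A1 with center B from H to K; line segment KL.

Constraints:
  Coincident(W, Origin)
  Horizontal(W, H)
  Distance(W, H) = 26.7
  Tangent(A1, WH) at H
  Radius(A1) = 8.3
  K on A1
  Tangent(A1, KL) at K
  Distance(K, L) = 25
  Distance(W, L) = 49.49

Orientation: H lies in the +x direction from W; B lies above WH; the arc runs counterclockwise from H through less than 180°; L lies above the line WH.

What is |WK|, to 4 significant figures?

35.75

Checks: |BK| = 8.300 ✓; ∠(BK, KL) = 90.00° ✓; |KL| = 25.00 ✓; |WL| = 49.49 ✓.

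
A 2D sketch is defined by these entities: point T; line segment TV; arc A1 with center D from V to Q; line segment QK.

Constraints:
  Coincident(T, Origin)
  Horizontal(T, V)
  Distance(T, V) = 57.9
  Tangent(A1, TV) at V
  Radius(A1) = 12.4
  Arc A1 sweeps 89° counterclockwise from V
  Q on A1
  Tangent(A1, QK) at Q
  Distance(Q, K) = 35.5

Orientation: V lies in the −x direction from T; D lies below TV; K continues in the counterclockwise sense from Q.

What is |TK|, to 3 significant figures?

85.5

On A1, V sits at bearing 90° from D; an 89° counterclockwise sweep puts Q at bearing 179°, so Q = D + 12.4·(cos 179°, sin 179°) = (-70.3, -12.2). Since A1 is tangent to QK there, DQ ⟂ QK, so QK runs along (−sin 179°, cos 179°); with |QK| = 35.5, K = (-70.9, -47.7). Then |TK| = |K − T| = 85.5.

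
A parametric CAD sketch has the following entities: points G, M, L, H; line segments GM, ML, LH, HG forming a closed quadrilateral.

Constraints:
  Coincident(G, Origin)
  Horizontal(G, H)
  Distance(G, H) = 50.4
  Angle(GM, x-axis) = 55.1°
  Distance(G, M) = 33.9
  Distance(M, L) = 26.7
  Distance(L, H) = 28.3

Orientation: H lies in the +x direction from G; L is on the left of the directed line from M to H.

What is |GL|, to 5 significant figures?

53.918

Checks: |ML| = 26.70 ✓; |LH| = 28.30 ✓.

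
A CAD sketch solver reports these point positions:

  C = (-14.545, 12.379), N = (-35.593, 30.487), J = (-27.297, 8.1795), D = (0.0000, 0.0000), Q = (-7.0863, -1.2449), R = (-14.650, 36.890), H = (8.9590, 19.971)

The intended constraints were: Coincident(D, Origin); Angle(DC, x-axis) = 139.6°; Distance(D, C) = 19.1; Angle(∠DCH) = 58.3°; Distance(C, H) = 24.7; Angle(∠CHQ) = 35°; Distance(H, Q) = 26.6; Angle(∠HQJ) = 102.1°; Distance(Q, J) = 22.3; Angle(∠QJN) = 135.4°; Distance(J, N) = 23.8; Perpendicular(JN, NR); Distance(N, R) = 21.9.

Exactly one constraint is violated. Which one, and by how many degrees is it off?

Perpendicular(JN, NR) — off by 3.40°.

D = (0.00, 0.00) ✓; DC at 139.6° ✓; |DC| = 19.10 ✓; ∠DCH = 58.30° ✓; |CH| = 24.70 ✓; ∠CHQ = 35.00° ✓; |HQ| = 26.60 ✓; ∠HQJ = 102.1° ✓; |QJ| = 22.30 ✓; ∠QJN = 135.4° ✓; |JN| = 23.80 ✓; ∠(JN, NR) = 93.40° ✗; |NR| = 21.90 ✓.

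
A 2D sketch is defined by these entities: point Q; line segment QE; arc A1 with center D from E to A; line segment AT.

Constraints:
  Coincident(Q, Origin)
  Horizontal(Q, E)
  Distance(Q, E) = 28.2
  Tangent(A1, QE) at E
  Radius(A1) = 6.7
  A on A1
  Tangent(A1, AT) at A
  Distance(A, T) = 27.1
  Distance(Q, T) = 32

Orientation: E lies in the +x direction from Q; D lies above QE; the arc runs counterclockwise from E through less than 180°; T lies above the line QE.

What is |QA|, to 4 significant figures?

34.66

Q is at the origin; QE is horizontal with |QE| = 28.2 and E on the +x side, so E = (28.20, 0.000). The tangent condition forces DE to be normal to QE, so D = E + (0, 6.7) = (28.20, 6.700). Since DA ⟂ AT (tangency), |DT| = √(6.7² + 27.1²) = 27.92 regardless of where A sits on A1. So T lies on both circle(Q, 32.0) and circle(D, 27.92); the above-QE intersection is T = (12.21, 29.58). A is the foot of the tangent from T: A = (32.61, 11.74).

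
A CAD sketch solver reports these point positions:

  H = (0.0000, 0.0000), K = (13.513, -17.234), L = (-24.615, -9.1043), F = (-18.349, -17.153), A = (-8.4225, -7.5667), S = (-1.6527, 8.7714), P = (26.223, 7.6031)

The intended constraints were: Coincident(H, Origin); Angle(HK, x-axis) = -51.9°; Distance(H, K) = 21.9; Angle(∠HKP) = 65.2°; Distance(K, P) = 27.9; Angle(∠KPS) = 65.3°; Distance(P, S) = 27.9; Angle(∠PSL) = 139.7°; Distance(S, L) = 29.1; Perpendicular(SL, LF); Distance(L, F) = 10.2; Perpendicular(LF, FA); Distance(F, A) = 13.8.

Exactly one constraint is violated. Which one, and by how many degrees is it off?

Perpendicular(LF, FA) — off by 6.10°.

H = (0.00, 0.00) ✓; HK at -51.90° ✓; |HK| = 21.90 ✓; ∠HKP = 65.20° ✓; |KP| = 27.90 ✓; ∠KPS = 65.30° ✓; |PS| = 27.90 ✓; ∠PSL = 139.7° ✓; |SL| = 29.10 ✓; ∠(SL, LF) = 90.00° ✓; |LF| = 10.20 ✓; ∠(LF, FA) = 96.10° ✗; |FA| = 13.80 ✓.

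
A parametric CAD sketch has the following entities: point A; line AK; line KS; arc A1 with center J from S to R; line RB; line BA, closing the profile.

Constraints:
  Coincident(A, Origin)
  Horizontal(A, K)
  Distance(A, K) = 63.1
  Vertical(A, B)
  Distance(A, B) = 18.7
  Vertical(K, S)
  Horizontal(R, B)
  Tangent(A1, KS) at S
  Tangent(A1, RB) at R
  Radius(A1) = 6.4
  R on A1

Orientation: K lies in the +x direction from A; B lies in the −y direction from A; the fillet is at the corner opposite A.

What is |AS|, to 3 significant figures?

64.3

A is at the origin; AK is horizontal with |AK| = 63.1 and K on the +x side, so K = (63.1, 0.00). A and B share the same x with |AB| = 18.7 and B on the −y side, so B = (0.00, -18.7). The virtual corner opposite A is at (63.1, -18.7). The tangent condition forces JS to be normal to KS and A1 meets RB tangentially, so JR is at right angles to RB, with radius 6.4, so the center J sits 6.4 in from both sides at J = (56.7, -12.3). That places the tangent points at S = (63.1, -12.3) on KS and R = (56.7, -18.7) on RB. Then |AS| = |S − A| = 64.3.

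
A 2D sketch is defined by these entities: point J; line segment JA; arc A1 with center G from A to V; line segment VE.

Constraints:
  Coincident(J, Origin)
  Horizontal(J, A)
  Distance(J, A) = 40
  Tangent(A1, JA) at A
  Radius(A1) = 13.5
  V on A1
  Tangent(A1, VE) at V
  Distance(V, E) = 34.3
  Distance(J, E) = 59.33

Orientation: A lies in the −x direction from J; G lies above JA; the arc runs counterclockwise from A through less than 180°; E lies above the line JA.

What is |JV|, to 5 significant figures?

31.026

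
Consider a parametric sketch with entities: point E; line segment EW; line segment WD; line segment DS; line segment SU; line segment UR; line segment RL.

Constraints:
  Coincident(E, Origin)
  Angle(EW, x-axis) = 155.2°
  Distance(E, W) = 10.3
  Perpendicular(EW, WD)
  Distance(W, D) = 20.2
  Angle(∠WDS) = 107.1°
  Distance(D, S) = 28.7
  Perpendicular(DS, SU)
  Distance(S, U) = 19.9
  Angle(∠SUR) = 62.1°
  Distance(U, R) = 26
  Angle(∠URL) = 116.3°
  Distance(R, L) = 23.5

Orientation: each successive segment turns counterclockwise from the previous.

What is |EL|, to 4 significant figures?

38.17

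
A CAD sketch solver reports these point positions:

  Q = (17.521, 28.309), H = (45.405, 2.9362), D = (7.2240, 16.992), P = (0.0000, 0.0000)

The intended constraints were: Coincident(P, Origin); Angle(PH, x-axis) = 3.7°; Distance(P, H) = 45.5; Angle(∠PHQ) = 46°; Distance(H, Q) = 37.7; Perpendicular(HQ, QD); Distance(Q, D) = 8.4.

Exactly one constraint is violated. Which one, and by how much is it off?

Distance(Q, D) = 8.4 — off by 6.90.

P = (0.00, 0.00) ✓; PH at 3.700° ✓; |PH| = 45.50 ✓; ∠PHQ = 46.00° ✓; |HQ| = 37.70 ✓; ∠(HQ, QD) = 90.00° ✓; |QD| = 15.30 ✗.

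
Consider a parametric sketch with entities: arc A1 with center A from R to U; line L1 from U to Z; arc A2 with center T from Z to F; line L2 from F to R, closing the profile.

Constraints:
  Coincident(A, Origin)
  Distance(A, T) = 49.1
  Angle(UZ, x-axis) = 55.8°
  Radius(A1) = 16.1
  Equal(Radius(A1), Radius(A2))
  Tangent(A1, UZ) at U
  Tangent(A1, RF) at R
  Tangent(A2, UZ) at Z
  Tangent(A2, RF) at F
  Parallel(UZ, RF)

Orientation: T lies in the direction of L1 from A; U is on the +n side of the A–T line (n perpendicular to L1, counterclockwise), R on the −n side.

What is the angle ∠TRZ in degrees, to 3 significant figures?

15.1°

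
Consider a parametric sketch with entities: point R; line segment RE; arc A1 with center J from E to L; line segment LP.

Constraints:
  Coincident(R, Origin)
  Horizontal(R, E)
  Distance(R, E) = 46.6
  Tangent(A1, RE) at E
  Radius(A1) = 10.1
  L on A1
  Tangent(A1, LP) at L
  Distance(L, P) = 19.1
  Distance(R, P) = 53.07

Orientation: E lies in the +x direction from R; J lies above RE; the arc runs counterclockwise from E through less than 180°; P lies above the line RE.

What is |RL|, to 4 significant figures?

56.95

R is at the origin; R and E share the same y with |RE| = 46.6 and E on the +x side, so E = (46.60, 0.000). Since A1 is tangent to RE there, JE ⟂ RE, so J = E + (0, 10.1) = (46.60, 10.10). Since JL ⟂ LP (tangency), |JP| = √(10.1² + 19.1²) = 21.61 regardless of where L sits on A1. So P lies on both circle(R, 53.07) and circle(J, 21.61); the above-RE intersection is P = (42.81, 31.37). L is the foot of the tangent from P: L = (54.56, 16.32).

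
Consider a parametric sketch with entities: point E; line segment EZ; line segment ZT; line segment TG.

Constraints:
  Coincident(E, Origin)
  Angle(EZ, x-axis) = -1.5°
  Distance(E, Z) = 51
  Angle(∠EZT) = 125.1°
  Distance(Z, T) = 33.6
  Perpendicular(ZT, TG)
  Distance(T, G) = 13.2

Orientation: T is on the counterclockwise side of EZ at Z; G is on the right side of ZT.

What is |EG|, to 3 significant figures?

83.5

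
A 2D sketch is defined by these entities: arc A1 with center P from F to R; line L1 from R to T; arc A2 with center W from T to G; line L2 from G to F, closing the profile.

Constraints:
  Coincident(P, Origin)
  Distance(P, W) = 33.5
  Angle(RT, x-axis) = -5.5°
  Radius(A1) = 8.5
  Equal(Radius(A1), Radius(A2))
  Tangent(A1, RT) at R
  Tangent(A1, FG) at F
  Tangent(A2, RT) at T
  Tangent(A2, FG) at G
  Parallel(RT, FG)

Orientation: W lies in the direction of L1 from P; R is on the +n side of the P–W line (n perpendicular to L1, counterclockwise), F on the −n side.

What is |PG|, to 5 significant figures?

34.562

Tangency of A1 to both parallel lines with radius 8.5 puts R and F at P ± 8.5·n: R = (0.81469, 8.4609), F = (-0.81469, -8.4609). Equal radii place T and G the same way about W: T = W + 8.5·n = (34.160, 5.2500), G = W − 8.5·n = (32.531, -11.672). Then |PG| = |G − P| = 34.562.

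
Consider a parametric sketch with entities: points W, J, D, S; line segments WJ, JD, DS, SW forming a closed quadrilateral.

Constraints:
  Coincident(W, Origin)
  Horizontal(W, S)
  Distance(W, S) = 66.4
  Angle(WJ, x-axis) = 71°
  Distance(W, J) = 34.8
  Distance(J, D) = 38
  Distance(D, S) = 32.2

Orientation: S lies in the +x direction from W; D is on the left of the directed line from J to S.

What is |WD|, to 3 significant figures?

55.8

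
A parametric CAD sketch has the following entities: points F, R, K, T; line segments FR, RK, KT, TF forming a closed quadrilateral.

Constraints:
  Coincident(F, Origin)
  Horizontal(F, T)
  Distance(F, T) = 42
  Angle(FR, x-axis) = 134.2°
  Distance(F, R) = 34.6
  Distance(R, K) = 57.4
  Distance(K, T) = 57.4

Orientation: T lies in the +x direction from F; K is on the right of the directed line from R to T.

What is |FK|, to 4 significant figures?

30.76

F is at the origin; FT is horizontal with |FT| = 42.0 and T in +x, so T = (42.0, 0). FR runs at 134.2° with |FR| = 34.6, so R = (-24.12, 24.81). K is determined by |RK| = 57.4 and |KT| = 57.4 together: it lies at the intersection of circle(R, 57.4) and circle(T, 57.4). With |RT| = 70.62, the foot of the radical line on RT is 35.31 from R and the perpendicular offset is √(57.4² − 35.31²) = 45.25. Taking the right-of-RT solution: K = (-6.956, -29.97).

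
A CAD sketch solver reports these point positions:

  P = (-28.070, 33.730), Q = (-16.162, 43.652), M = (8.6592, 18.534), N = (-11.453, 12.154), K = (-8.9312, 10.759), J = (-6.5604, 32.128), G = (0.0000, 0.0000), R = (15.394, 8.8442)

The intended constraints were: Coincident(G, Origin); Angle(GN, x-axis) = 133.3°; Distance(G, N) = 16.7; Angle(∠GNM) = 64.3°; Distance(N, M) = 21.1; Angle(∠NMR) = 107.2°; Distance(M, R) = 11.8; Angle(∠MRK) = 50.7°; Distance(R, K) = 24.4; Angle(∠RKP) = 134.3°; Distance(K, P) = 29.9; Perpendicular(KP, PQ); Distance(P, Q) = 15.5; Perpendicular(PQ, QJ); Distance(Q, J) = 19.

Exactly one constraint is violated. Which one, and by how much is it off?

Distance(Q, J) = 19 — off by 4.00.

G = (0.00, 0.00) ✓; GN at 133.3° ✓; |GN| = 16.70 ✓; ∠GNM = 64.30° ✓; |NM| = 21.10 ✓; ∠NMR = 107.2° ✓; |MR| = 11.80 ✓; ∠MRK = 50.70° ✓; |RK| = 24.40 ✓; ∠RKP = 134.3° ✓; |KP| = 29.90 ✓; ∠(KP, PQ) = 90.00° ✓; |PQ| = 15.50 ✓; ∠(PQ, QJ) = 90.00° ✓; |QJ| = 15.00 ✗.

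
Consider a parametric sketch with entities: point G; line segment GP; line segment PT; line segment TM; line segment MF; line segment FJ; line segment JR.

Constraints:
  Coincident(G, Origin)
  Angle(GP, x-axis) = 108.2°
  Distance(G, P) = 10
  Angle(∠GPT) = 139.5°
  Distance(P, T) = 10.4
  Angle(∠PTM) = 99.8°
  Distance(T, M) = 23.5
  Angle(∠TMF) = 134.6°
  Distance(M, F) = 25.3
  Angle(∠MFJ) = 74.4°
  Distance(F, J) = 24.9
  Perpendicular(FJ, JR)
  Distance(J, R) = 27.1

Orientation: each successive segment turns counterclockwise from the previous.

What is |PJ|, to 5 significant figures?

29.075

G is at the origin; GP runs at 108.2° with length 10.0, so P = (-3.1233, 9.4997). ∠GPT = 139.5° gives PT at 148.70° from the x-axis; with |PT| = 10.4, T = (-12.010, 14.903). ∠PTM = 99.8° gives TM at -131.10° from the x-axis; with |TM| = 23.5, M = (-27.458, -2.8060). ∠TMF = 134.6° gives MF at -85.700° from the x-axis; with |MF| = 25.3, F = (-25.561, -28.035). ∠MFJ = 74.4° gives FJ at 19.900° from the x-axis; with |FJ| = 24.9, J = (-2.1479, -19.559). Then |PJ| = |J − P| = 29.075.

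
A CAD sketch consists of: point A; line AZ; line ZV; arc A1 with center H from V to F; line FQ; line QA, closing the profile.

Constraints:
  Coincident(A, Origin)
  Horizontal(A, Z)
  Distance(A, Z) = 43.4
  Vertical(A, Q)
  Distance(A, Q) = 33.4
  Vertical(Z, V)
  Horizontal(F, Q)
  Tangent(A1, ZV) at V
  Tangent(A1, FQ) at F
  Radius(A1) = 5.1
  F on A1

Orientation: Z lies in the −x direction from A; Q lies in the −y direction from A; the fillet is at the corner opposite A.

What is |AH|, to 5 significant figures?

47.621

A is at the origin; A and Z share the same y with |AZ| = 43.4 and Z on the −x side, so Z = (-43.400, 0.0000). AQ is vertical with |AQ| = 33.4 and Q on the −y side, so Q = (0.0000, -33.400). The virtual corner opposite A is at (-43.400, -33.400). The tangent condition forces HV to be normal to ZV and tangency of A1 to FQ means the radius HF is perpendicular to FQ, with radius 5.1, so the center H sits 5.1 in from both sides at H = (-38.300, -28.300). Then |AH| = |H − A| = 47.621.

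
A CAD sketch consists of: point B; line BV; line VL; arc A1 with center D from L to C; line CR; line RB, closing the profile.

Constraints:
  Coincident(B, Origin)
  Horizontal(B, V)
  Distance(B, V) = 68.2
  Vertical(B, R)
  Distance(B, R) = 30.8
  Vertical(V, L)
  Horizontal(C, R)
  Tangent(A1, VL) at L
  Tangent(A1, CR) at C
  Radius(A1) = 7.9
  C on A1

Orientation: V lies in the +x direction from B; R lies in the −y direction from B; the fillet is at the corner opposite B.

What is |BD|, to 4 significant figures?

64.50

B is at the origin; B and V share the same y with |BV| = 68.2 and V on the +x side, so V = (68.20, 0.000). B and R share the same x with |BR| = 30.8 and R on the −y side, so R = (0.000, -30.80). The virtual corner opposite B is at (68.20, -30.80). The tangent condition forces DL to be normal to VL and since A1 is tangent to CR there, DC ⟂ CR, with radius 7.9, so the center D sits 7.9 in from both sides at D = (60.30, -22.90). Then |BD| = |D − B| = 64.50.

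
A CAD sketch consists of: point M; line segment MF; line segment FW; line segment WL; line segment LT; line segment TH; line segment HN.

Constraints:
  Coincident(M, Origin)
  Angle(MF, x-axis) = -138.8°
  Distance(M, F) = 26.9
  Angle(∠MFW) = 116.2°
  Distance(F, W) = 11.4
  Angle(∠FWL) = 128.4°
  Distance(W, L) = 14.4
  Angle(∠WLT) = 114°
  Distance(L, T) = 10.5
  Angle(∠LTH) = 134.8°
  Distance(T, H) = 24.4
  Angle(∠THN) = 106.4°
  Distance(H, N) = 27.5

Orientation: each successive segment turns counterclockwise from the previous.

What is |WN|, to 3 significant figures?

34.8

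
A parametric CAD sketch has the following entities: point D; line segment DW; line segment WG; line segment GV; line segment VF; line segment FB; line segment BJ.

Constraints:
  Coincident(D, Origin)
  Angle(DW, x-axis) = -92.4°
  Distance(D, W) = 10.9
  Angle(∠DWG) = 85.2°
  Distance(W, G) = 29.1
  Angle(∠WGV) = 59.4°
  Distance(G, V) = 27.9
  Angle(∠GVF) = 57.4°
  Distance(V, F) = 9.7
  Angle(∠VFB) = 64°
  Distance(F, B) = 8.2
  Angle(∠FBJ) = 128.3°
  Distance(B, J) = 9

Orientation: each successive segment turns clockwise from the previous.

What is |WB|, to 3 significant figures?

24.1

D is at the origin; DW runs at -92.4° with length 10.9, so W = (-0.456, -10.9). ∠DWG = 85.2° gives WG at 173° from the x-axis; with |WG| = 29.1, G = (-29.3, -7.24). ∠WGV = 59.4° gives GV at 52.2° from the x-axis; with |GV| = 27.9, V = (-12.2, 14.8). ∠GVF = 57.4° gives VF at -70.4° from the x-axis; with |VF| = 9.7, F = (-8.97, 5.66). ∠VFB = 64.0° gives FB at 174° from the x-axis; with |FB| = 8.2, B = (-17.1, 6.58). Then |WB| = |B − W| = 24.1.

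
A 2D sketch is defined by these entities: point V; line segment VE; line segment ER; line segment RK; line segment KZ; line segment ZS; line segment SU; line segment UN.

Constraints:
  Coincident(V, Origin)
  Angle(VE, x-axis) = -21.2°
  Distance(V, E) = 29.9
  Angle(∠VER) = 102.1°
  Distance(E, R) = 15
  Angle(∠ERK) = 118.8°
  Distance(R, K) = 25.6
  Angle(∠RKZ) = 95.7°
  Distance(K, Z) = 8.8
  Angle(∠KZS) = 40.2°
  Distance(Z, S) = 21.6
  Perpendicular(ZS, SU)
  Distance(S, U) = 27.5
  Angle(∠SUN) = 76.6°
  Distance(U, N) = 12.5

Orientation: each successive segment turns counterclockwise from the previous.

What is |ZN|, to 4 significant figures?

26.35

ZS ⟂ SU, so SU runs at 72.00°; with |SU| = 27.5, U = (45.03, 40.50). ∠SUN = 76.6° gives UN at 175.4° from the x-axis; with |UN| = 12.5, N = (32.57, 41.51). Then |ZN| = |N − Z| = 26.35.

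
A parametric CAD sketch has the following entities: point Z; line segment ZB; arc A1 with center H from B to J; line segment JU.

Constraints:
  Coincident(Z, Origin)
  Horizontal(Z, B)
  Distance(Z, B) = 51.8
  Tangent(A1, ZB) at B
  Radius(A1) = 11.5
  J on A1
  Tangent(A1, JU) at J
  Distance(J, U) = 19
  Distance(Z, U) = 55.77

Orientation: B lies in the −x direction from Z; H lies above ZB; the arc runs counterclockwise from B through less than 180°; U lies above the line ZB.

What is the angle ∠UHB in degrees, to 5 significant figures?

162.65°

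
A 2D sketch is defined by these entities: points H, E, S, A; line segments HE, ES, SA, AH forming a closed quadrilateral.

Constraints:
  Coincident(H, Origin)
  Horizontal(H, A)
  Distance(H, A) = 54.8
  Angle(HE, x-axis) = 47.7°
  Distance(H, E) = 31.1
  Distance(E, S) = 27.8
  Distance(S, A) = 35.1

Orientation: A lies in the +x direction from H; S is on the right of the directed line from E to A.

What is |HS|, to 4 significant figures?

20.59

H is at the origin; HA is horizontal with |HA| = 54.8 and A in +x, so A = (54.8, 0). HE runs at 47.7° with |HE| = 31.1, so E = (20.93, 23.00). S is determined by |ES| = 27.8 and |SA| = 35.1 together: it lies at the intersection of circle(E, 27.8) and circle(A, 35.1). With |EA| = 40.94, the foot of the radical line on EA is 14.86 from E and the perpendicular offset is √(27.8² − 14.86²) = 23.49. Taking the right-of-EA solution: S = (20.03, -4.783).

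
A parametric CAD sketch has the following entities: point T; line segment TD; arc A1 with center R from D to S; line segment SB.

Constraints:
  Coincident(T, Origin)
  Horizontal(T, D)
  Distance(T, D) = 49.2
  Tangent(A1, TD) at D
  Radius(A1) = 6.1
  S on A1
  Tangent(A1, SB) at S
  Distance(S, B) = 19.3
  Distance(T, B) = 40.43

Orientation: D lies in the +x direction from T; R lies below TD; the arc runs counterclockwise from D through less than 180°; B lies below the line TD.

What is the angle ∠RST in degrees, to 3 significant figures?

157°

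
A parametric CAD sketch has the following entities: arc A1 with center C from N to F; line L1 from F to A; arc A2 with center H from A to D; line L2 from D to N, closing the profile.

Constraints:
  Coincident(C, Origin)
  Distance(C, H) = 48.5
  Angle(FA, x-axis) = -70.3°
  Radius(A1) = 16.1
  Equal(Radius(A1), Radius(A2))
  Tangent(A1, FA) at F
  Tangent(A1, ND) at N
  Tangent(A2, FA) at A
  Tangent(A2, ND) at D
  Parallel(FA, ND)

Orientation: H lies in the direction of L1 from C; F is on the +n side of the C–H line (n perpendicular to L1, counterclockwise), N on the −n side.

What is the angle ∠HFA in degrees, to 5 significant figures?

18.364°

The slot axis is L1's direction at -70.3°, so u = (cos -70.3°, sin -70.3°) = (0.33710, -0.94147) and n = (−sin -70.3°, cos -70.3°) = (0.94147, 0.33710). C is at the origin and H lies 48.5 along u from C, so H = 48.5·u = (16.349, -45.661). Tangency of A1 to both parallel lines with radius 16.1 puts F and N at C ± 16.1·n: F = (15.158, 5.4272), N = (-15.158, -5.4272). Equal radii place A and D the same way about H: A = H + 16.1·n = (31.507, -40.234), D = H − 16.1·n = (1.1914, -51.089). Then cos ∠HFA = FH·FA / (|FH||FA|), giving 18.364°.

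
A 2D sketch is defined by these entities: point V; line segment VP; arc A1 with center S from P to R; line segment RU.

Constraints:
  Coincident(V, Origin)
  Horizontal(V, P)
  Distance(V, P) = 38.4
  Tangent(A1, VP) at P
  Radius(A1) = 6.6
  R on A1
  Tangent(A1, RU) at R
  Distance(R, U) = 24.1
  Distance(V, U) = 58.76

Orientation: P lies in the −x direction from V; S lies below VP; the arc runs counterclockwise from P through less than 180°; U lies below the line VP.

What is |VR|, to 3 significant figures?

44.9

Checks: |SP| = 6.600 ✓; |SR| = 6.600 ✓; ∠(SR, RU) = 90.00° ✓; |RU| = 24.10 ✓; |VU| = 58.76 ✓.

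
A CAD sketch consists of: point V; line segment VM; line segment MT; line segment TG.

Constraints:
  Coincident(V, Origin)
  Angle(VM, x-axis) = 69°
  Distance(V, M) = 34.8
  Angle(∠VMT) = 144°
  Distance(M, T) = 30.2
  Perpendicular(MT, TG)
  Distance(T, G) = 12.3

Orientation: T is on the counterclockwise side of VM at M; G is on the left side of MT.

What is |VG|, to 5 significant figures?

58.921

V is at the origin; VM runs at 69.0° with length 34.8, so M = 34.8·(cos 69.0°, sin 69.0°) = (12.471, 32.489). ∠VMT = 144.0°, so MT runs at 69.0° + (180° − 144.0°) = 105.00° from the x-axis; with |MT| = 30.2, T = M + 30.2·(cos 105.00°, sin 105.00°) = (4.6549, 61.660). MT ⟂ TG; with |TG| = 12.3 on the left of MT, G = T + 12.3·(-0.96593, -0.25882) = (-7.2260, 58.476). Then |VG| = |G − V| = 58.921.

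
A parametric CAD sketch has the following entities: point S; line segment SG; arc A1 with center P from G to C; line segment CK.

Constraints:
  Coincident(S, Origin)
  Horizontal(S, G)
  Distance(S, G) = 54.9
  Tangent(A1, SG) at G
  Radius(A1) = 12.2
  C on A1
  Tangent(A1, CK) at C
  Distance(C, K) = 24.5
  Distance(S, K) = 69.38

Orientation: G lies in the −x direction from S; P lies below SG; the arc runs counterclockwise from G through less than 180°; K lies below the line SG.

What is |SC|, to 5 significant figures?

68.303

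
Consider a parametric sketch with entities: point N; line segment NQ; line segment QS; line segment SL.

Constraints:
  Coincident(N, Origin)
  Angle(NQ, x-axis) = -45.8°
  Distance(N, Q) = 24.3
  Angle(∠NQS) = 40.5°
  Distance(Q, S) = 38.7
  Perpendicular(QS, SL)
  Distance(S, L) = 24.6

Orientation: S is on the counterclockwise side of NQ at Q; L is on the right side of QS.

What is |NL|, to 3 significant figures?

45.2

N is at the origin; NQ runs at -45.8° with length 24.3, so Q = 24.3·(cos -45.8°, sin -45.8°) = (16.9, -17.4). ∠NQS = 40.5°, so QS runs at -45.8° + (180° − 40.5°) = 93.7° from the x-axis; with |QS| = 38.7, S = Q + 38.7·(cos 93.7°, sin 93.7°) = (14.4, 21.2). QS is perpendicular to SL; with |SL| = 24.6 on the right of QS, L = S + 24.6·(0.998, 0.0645) = (39.0, 22.8). Then |NL| = |L − N| = 45.2.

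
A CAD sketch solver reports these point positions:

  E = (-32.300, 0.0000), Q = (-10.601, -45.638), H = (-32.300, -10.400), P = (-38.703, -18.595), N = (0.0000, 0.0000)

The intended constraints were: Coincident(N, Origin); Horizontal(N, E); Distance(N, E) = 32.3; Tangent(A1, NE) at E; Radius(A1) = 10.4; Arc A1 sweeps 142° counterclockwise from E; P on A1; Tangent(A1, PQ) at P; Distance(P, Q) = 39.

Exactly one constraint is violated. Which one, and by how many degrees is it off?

Tangent(A1, PQ) at P — off by 5.90°.

N = (0.00, 0.00) ✓; N.y = 0.00, E.y = 0.00 ✓; |NE| = 32.30 ✓; ∠(HE, EN) = 90.00° ✓; |HE| = 10.40 ✓; bearing(H→P) − bearing(H→E) = 142.0° ✓; |HP| = 10.40 ✓; ∠(HP, PQ) = 95.90° ✗; |PQ| = 39.00 ✓.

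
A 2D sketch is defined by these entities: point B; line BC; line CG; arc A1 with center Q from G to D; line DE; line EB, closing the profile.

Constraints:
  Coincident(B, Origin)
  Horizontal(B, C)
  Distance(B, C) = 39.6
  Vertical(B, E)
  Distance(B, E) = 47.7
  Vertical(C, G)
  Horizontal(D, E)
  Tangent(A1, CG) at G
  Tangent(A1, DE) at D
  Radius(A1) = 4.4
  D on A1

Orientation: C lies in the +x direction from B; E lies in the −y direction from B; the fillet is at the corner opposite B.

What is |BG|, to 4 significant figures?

58.68

The virtual corner opposite B is at (39.60, -47.70). Tangency of A1 to CG means the radius QG is perpendicular to CG and tangency of A1 to DE means the radius QD is perpendicular to DE, with radius 4.4, so the center Q sits 4.4 in from both sides at Q = (35.20, -43.30). That places the tangent points at G = (39.60, -43.30) on CG and D = (35.20, -47.70) on DE. Then |BG| = |G − B| = 58.68.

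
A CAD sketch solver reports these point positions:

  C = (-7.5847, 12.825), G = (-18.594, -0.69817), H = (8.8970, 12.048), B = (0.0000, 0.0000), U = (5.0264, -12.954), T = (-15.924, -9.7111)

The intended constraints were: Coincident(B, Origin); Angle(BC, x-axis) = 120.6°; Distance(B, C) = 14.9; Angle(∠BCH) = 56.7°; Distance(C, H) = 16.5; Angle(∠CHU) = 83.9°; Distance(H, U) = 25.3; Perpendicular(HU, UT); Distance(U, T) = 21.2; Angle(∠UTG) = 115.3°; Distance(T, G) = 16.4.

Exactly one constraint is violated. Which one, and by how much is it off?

Distance(T, G) = 16.4 — off by 7.00.

B = (0.00, 0.00) ✓; BC at 120.6° ✓; |BC| = 14.90 ✓; ∠BCH = 56.70° ✓; |CH| = 16.50 ✓; ∠CHU = 83.90° ✓; |HU| = 25.30 ✓; ∠(HU, UT) = 90.00° ✓; |UT| = 21.20 ✓; ∠UTG = 115.3° ✓; |TG| = 9.400 ✗.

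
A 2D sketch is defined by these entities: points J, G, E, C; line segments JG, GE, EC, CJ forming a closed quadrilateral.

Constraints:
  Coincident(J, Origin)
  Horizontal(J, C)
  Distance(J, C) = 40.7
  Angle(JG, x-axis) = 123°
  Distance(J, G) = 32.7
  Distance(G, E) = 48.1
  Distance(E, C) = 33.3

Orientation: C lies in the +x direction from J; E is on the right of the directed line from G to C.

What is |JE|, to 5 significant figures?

15.452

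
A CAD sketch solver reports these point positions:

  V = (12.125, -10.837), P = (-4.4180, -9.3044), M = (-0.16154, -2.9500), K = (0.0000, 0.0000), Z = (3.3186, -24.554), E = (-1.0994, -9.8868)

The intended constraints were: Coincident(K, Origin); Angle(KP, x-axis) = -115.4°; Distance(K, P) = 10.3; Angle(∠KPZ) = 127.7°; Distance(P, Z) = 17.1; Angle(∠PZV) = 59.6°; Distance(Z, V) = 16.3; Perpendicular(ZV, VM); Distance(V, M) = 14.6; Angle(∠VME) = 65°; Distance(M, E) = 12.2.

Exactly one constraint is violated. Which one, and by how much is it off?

Distance(M, E) = 12.2 — off by 5.20.

K = (0.00, 0.00) ✓; KP at -115.4° ✓; |KP| = 10.30 ✓; ∠KPZ = 127.7° ✓; |PZ| = 17.10 ✓; ∠PZV = 59.60° ✓; |ZV| = 16.30 ✓; ∠(ZV, VM) = 90.00° ✓; |VM| = 14.60 ✓; ∠VME = 65.00° ✓; |ME| = 7.000 ✗.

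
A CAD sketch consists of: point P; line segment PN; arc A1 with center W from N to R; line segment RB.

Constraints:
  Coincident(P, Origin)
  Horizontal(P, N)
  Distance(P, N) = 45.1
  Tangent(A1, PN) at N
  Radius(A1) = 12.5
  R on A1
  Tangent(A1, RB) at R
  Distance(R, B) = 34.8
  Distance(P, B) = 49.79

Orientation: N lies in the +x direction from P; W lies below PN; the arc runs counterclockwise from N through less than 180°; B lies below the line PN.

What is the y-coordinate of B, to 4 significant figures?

-43.28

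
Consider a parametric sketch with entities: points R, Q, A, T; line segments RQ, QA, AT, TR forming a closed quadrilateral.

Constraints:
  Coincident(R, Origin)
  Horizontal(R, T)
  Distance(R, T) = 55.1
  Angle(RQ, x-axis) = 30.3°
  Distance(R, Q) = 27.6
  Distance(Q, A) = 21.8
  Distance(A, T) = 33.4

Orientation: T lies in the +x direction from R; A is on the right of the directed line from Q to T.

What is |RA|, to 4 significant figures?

23.95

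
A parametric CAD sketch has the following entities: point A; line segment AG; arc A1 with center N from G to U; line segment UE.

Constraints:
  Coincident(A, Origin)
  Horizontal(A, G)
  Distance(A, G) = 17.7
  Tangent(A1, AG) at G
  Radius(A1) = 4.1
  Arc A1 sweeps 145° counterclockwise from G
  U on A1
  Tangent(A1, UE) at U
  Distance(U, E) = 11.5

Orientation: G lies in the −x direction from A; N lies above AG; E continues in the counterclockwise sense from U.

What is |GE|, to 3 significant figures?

15.7

A is at the origin; AG is horizontal with |AG| = 17.7 and G on the −x side, so G = (-17.7, 0.00). The tangent condition forces NG to be normal to AG, so N = G + (0, 4.1) = (-17.7, 4.10). On A1, G sits at bearing -90° from N; a 145° counterclockwise sweep puts U at bearing 55°, so U = N + 4.1·(cos 55°, sin 55°) = (-15.3, 7.46). The tangent condition forces NU to be normal to UE, so UE runs along (−sin 55°, cos 55°); with |UE| = 11.5, E = (-24.8, 14.1). Then |GE| = |E − G| = 15.7.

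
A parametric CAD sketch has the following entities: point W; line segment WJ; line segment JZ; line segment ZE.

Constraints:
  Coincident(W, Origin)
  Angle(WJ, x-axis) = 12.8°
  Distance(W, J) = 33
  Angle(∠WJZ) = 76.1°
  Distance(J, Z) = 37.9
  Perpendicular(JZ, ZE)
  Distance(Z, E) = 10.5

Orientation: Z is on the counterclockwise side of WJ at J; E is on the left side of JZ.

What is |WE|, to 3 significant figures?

36.9

W is at the origin; WJ runs at 12.8° with length 33.0, so J = 33.0·(cos 12.8°, sin 12.8°) = (32.2, 7.31). ∠WJZ = 76.1°, so JZ runs at 12.8° + (180° − 76.1°) = 117° from the x-axis; with |JZ| = 37.9, Z = J + 37.9·(cos 117°, sin 117°) = (15.2, 41.2). JZ ⟂ ZE; with |ZE| = 10.5 on the left of JZ, E = Z + 10.5·(-0.893, -0.449) = (5.77, 36.5). Then |WE| = |E − W| = 36.9.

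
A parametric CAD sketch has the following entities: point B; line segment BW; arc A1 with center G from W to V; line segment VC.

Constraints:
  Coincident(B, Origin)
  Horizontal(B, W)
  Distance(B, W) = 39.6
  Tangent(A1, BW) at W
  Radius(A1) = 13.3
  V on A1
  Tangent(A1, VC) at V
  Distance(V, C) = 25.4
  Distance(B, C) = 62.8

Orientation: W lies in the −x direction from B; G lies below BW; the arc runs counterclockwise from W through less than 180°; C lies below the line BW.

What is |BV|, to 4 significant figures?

54.99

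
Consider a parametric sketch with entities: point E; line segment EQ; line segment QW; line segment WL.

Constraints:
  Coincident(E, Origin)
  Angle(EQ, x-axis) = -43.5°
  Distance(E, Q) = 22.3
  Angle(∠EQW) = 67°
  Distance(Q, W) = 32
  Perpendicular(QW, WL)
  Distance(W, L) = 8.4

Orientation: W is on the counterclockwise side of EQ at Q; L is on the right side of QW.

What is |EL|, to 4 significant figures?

37.14

E is at the origin; EQ runs at -43.5° with length 22.3, so Q = 22.3·(cos -43.5°, sin -43.5°) = (16.18, -15.35). ∠EQW = 67.0°, so QW runs at -43.5° + (180° − 67.0°) = 69.50° from the x-axis; with |QW| = 32.0, W = Q + 32.0·(cos 69.50°, sin 69.50°) = (27.38, 14.62). The perpendicularity gives WL at right angles to QW; with |WL| = 8.4 on the right of QW, L = W + 8.4·(0.9367, -0.3502) = (35.25, 11.68). Then |EL| = |L − E| = 37.14.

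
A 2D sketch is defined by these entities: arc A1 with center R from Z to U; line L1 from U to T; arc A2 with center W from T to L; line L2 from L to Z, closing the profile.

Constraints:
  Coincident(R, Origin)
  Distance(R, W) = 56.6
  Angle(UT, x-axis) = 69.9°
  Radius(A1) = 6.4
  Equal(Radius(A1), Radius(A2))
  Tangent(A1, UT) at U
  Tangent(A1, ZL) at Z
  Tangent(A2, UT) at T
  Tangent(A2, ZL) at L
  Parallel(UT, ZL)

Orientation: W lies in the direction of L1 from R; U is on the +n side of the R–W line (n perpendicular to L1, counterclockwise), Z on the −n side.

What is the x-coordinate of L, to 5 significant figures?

25.461

The slot axis is L1's direction at 69.9°, so u = (cos 69.9°, sin 69.9°) = (0.34366, 0.93909) and n = (−sin 69.9°, cos 69.9°) = (-0.93909, 0.34366). R is at the origin and W lies 56.6 along u from R, so W = 56.6·u = (19.451, 53.153). Tangency of A1 to both parallel lines with radius 6.4 puts U and Z at R ± 6.4·n: U = (-6.0102, 2.1994), Z = (6.0102, -2.1994). Equal radii place T and L the same way about W: T = W + 6.4·n = (13.441, 55.352), L = W − 6.4·n = (25.461, 50.953). So L.x = 25.461.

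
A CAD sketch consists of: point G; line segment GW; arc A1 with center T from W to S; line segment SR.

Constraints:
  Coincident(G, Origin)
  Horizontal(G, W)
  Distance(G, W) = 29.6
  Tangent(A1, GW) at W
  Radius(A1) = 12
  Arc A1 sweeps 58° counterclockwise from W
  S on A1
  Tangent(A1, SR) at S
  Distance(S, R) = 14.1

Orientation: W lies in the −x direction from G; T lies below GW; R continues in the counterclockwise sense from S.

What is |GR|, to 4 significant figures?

50.42

G is at the origin; G and W share the same y with |GW| = 29.6 and W on the −x side, so W = (-29.60, 0.000). A1 meets GW tangentially, so TW is at right angles to GW, so T = W + (0, -12) = (-29.60, -12.00). On A1, W sits at bearing 90° from T; a 58° counterclockwise sweep puts S at bearing 148°, so S = T + 12.0·(cos 148°, sin 148°) = (-39.78, -5.641). Since A1 is tangent to SR there, TS ⟂ SR, so SR runs along (−sin 148°, cos 148°); with |SR| = 14.1, R = (-47.25, -17.60). Then |GR| = |R − G| = 50.42.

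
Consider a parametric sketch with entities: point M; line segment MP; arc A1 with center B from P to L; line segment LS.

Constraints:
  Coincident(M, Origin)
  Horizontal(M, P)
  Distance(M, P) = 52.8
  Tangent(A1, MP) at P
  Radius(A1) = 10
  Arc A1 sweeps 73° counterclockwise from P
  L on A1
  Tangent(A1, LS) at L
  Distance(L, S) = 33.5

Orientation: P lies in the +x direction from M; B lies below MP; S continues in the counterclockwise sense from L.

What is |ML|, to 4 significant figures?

43.81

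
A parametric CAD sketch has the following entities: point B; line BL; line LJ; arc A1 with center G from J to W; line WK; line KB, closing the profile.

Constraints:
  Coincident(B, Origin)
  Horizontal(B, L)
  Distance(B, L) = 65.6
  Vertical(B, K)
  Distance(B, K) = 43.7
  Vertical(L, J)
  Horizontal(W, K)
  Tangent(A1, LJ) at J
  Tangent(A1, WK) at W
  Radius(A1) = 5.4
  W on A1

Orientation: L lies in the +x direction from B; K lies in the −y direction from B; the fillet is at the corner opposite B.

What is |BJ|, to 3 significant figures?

76.0

B is at the origin; BL is horizontal with |BL| = 65.6 and L on the +x side, so L = (65.6, 0.00). B and K share the same x with |BK| = 43.7 and K on the −y side, so K = (0.00, -43.7). The virtual corner opposite B is at (65.6, -43.7). A1 meets LJ tangentially, so GJ is at right angles to LJ and the tangent condition forces GW to be normal to WK, with radius 5.4, so the center G sits 5.4 in from both sides at G = (60.2, -38.3). That places the tangent points at J = (65.6, -38.3) on LJ and W = (60.2, -43.7) on WK. Then |BJ| = |J − B| = 76.0.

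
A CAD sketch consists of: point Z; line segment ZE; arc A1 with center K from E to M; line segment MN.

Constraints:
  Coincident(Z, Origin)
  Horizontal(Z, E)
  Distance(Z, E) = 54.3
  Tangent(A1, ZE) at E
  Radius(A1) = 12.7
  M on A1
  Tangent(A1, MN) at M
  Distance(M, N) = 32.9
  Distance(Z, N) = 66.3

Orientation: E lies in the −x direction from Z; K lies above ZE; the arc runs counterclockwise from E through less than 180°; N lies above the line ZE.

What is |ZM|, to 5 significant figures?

44.218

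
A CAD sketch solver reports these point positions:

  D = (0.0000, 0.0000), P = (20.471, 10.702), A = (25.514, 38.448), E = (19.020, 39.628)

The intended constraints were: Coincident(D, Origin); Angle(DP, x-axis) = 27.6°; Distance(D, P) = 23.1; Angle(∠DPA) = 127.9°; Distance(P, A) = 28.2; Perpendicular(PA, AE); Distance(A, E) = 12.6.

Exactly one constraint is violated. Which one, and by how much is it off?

Distance(A, E) = 12.6 — off by 6.00.

D = (0.00, 0.00) ✓; DP at 27.60° ✓; |DP| = 23.10 ✓; ∠DPA = 127.9° ✓; |PA| = 28.20 ✓; ∠(PA, AE) = 90.00° ✓; |AE| = 6.600 ✗.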